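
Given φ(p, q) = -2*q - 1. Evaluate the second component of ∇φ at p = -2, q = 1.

-2

(∇φ)_2 = ∂φ/∂q = -2
At (-2, 1): -2.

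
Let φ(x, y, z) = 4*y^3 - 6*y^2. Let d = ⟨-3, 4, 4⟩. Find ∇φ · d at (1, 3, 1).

∂φ/∂x = 0
∂φ/∂y = 12*y^2 - 12*y
∂φ/∂z = 0
∇φ at (1, 3, 1) = (0, 72, 0)
∇φ · d = (0)(-3) + (72)(4) + (0)(4) = 288

288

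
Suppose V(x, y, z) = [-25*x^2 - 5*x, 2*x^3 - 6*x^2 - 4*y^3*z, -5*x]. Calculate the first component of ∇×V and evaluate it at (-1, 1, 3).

(∇×V)_1 = ∂V₃/∂y − ∂V₂/∂z
= 0 − (-4*y^3)
= 4*y^3
At (-1, 1, 3): 4.

4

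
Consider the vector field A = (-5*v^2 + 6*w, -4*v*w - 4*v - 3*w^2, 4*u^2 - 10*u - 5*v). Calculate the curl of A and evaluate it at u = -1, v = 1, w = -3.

(∇×A)₁ = ∂A₃/∂v − ∂A₂/∂w = 4*v + 6*w - 5
(∇×A)₂ = ∂A₁/∂w − ∂A₃/∂u = -8*u + 16
(∇×A)₃ = ∂A₂/∂u − ∂A₁/∂v = 10*v
∇×A = (4*v + 6*w - 5, -8*u + 16, 10*v)
At (-1, 1, -3): (-19, 24, 10).

(-19, 24, 10)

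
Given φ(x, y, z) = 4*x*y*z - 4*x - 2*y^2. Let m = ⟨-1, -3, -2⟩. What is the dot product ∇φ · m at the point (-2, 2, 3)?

108

∂φ/∂x = 4*y*z - 4
∂φ/∂y = 4*x*z - 4*y
∂φ/∂z = 4*x*y
∇φ at (-2, 2, 3) = (20, -32, -16)
∇φ · m = (20)(-1) + (-32)(-3) + (-16)(-2) = 108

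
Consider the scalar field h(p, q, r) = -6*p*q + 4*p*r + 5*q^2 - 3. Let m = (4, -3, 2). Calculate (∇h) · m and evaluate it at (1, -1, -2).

48

∂h/∂p = -6*q + 4*r
∂h/∂q = -6*p + 10*q
∂h/∂r = 4*p
∇h at (1, -1, -2) = (-2, -16, 4)
∇h · m = (-2)(4) + (-16)(-3) + (4)(2) = 48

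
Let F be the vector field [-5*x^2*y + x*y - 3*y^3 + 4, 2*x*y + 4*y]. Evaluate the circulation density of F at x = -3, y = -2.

∂F₂/∂x = 2*y
∂F₁/∂y = -5*x^2 + x - 9*y^2
Scalar curl = 5*x^2 - x + 9*y^2 + 2*y
At (-3, -2): 80.

80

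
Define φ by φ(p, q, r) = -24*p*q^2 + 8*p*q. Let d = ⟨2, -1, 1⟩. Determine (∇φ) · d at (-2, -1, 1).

∂φ/∂p = -24*q^2 + 8*q
∂φ/∂q = -48*p*q + 8*p
∂φ/∂r = 0
∇φ at (-2, -1, 1) = (-32, -112, 0)
∇φ · d = (-32)(2) + (-112)(-1) + (0)(1) = 48

48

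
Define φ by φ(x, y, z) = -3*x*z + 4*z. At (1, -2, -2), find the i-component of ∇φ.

6

(∇φ)_1 = ∂φ/∂x = -3*z
At (1, -2, -2): 6.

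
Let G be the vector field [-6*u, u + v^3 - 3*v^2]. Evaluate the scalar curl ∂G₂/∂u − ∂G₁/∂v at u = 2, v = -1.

∂G₂/∂u = 1
∂G₁/∂v = 0
Scalar curl = 1
At (2, -1): 1.

1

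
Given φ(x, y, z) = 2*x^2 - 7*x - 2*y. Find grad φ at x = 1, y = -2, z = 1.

(-3, -2, 0)

∂φ/∂x = 4*x - 7
∂φ/∂y = -2
∂φ/∂z = 0
∇φ = (4*x - 7, -2, 0)
At (1, -2, 1): (-3, -2, 0).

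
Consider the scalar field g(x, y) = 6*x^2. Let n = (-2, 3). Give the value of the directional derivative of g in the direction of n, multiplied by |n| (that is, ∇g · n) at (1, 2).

-24

∂g/∂x = 12*x
∂g/∂y = 0
∇g at (1, 2) = (12, 0)
∇g · n = (12)(-2) + (0)(3) = -24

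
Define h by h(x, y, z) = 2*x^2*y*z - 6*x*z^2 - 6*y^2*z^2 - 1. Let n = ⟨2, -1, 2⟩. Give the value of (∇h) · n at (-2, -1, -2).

-176

∂h/∂x = 4*x*y*z - 6*z^2
∂h/∂y = 2*x^2*z - 12*y*z^2
∂h/∂z = 2*x^2*y - 12*x*z - 12*y^2*z
∇h at (-2, -1, -2) = (-40, 32, -32)
∇h · n = (-40)(2) + (32)(-1) + (-32)(2) = -176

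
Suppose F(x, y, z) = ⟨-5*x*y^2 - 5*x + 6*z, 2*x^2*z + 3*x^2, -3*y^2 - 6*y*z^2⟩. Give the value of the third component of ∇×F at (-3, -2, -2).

66

(∇×F)_3 = ∂F₂/∂x − ∂F₁/∂y
= 4*x*z + 6*x − (-10*x*y)
= 10*x*y + 4*x*z + 6*x
At (-3, -2, -2): 66.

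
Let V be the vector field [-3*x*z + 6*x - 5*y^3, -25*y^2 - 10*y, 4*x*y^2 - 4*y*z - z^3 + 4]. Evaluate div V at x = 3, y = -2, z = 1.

98

∂V₁/∂x = -3*z + 6
∂V₂/∂y = -50*y - 10
∂V₃/∂z = -4*y - 3*z^2
∇·V = -54*y - 3*z^2 - 3*z - 4
At (3, -2, 1): 98.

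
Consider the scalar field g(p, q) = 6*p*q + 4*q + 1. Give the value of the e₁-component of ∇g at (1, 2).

(∇g)_1 = ∂g/∂p = 6*q
At (1, 2): 12.

12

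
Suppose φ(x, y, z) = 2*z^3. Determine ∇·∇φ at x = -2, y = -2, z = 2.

∂²φ/∂x² = 0
∂²φ/∂y² = 0
∂²φ/∂z² = 12*z
∇²φ = 12*z
At (-2, -2, 2): 24.

24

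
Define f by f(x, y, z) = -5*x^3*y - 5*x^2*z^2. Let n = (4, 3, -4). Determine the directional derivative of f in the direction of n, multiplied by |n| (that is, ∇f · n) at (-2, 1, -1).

-200

∂f/∂x = -15*x^2*y - 10*x*z^2
∂f/∂y = -5*x^3
∂f/∂z = -10*x^2*z
∇f at (-2, 1, -1) = (-40, 40, 40)
∇f · n = (-40)(4) + (40)(3) + (40)(-4) = -200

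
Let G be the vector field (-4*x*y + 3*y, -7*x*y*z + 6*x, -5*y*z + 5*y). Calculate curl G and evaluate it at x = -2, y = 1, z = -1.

(-4, 0, 2)

(∇×G)₁ = ∂G₃/∂y − ∂G₂/∂z = 7*x*y - 5*z + 5
(∇×G)₂ = ∂G₁/∂z − ∂G₃/∂x = 0
(∇×G)₃ = ∂G₂/∂x − ∂G₁/∂y = 4*x - 7*y*z + 3
∇×G = (7*x*y - 5*z + 5, 0, 4*x - 7*y*z + 3)
At (-2, 1, -1): (-4, 0, 2).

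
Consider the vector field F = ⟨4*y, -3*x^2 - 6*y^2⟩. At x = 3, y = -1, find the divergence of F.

∂F₁/∂x = 0
∂F₂/∂y = -12*y
∇·F = -12*y
At (3, -1): 12.

12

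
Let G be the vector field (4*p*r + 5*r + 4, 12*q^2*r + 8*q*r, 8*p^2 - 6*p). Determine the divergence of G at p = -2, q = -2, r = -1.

∂G₁/∂p = 4*r
∂G₂/∂q = 24*q*r + 8*r
∂G₃/∂r = 0
∇·G = 24*q*r + 12*r
At (-2, -2, -1): 36.

36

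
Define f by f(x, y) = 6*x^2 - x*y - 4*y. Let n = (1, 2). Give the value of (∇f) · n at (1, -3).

5

∂f/∂x = 12*x - y
∂f/∂y = -x - 4
∇f at (1, -3) = (15, -5)
∇f · n = (15)(1) + (-5)(2) = 5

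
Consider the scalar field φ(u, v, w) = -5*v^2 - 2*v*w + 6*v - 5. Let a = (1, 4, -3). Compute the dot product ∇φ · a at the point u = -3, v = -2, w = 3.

∂φ/∂u = 0
∂φ/∂v = -10*v - 2*w + 6
∂φ/∂w = -2*v
∇φ at (-3, -2, 3) = (0, 20, 4)
∇φ · a = (0)(1) + (20)(4) + (4)(-3) = 68

68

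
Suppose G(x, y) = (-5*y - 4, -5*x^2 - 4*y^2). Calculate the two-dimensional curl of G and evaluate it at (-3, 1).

∂G₂/∂x = -10*x
∂G₁/∂y = -5
Scalar curl = -10*x + 5
At (-3, 1): 35.

35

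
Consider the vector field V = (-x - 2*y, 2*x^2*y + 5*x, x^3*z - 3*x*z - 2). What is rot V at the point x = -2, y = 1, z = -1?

(0, 9, -1)

(∇×V)₁ = ∂V₃/∂y − ∂V₂/∂z = 0
(∇×V)₂ = ∂V₁/∂z − ∂V₃/∂x = -3*x^2*z + 3*z
(∇×V)₃ = ∂V₂/∂x − ∂V₁/∂y = 4*x*y + 7
∇×V = (0, -3*x^2*z + 3*z, 4*x*y + 7)
At (-2, 1, -1): (0, 9, -1).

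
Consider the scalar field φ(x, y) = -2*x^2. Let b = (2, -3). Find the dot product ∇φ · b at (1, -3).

∂φ/∂x = -4*x
∂φ/∂y = 0
∇φ at (1, -3) = (-4, 0)
∇φ · b = (-4)(2) + (0)(-3) = -8

-8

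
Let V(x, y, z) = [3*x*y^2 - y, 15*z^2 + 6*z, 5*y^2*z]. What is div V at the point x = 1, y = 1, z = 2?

∂V₁/∂x = 3*y^2
∂V₂/∂y = 0
∂V₃/∂z = 5*y^2
∇·V = 8*y^2
At (1, 1, 2): 8.

8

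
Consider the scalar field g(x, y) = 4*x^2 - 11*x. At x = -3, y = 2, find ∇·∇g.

8

∂²g/∂x² = 8
∂²g/∂y² = 0
∇²g = 8
At (-3, 2): 8.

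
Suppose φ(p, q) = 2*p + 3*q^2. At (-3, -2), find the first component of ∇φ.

(∇φ)_1 = ∂φ/∂p = 2
At (-3, -2): 2.

2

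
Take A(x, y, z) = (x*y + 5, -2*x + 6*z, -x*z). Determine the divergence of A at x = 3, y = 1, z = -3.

∂A₁/∂x = y
∂A₂/∂y = 0
∂A₃/∂z = -x
∇·A = -x + y
At (3, 1, -3): -2.

-2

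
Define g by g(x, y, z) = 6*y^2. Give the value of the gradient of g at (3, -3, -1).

(0, -36, 0)

∂g/∂x = 0
∂g/∂y = 12*y
∂g/∂z = 0
∇g = (0, 12*y, 0)
At (3, -3, -1): (0, -36, 0).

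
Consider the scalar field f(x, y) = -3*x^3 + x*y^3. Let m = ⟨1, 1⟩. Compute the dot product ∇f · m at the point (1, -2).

-5

∂f/∂x = -9*x^2 + y^3
∂f/∂y = 3*x*y^2
∇f at (1, -2) = (-17, 12)
∇f · m = (-17)(1) + (12)(1) = -5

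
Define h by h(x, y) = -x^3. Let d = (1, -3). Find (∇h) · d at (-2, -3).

∂h/∂x = -3*x^2
∂h/∂y = 0
∇h at (-2, -3) = (-12, 0)
∇h · d = (-12)(1) + (0)(-3) = -12

-12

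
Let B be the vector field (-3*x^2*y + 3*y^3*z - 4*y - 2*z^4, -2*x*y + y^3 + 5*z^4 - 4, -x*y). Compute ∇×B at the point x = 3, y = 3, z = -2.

(∇×B)₁ = ∂B₃/∂y − ∂B₂/∂z = -x - 20*z^3
(∇×B)₂ = ∂B₁/∂z − ∂B₃/∂x = 3*y^3 + y - 8*z^3
(∇×B)₃ = ∂B₂/∂x − ∂B₁/∂y = 3*x^2 - 9*y^2*z - 2*y + 4
∇×B = (-x - 20*z^3, 3*y^3 + y - 8*z^3, 3*x^2 - 9*y^2*z - 2*y + 4)
At (3, 3, -2): (157, 148, 187).

(157, 148, 187)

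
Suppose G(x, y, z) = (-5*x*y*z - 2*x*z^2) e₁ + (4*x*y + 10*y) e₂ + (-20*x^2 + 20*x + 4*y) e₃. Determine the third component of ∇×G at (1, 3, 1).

17

(∇×G)_3 = ∂G₂/∂x − ∂G₁/∂y
= 4*y − (-5*x*z)
= 5*x*z + 4*y
At (1, 3, 1): 17.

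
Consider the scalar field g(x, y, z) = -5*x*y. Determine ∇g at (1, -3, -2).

∂g/∂x = -5*y
∂g/∂y = -5*x
∂g/∂z = 0
∇g = (-5*y, -5*x, 0)
At (1, -3, -2): (15, -5, 0).

(15, -5, 0)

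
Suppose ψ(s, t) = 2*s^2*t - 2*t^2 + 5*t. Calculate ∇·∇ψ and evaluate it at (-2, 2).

4

∂²ψ/∂s² = 4*t
∂²ψ/∂t² = -4
∇²ψ = 4*t - 4
At (-2, 2): 4.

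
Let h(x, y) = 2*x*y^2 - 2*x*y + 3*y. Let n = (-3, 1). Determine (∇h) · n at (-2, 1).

-1

∂h/∂x = 2*y^2 - 2*y
∂h/∂y = 4*x*y - 2*x + 3
∇h at (-2, 1) = (0, -1)
∇h · n = (0)(-3) + (-1)(1) = -1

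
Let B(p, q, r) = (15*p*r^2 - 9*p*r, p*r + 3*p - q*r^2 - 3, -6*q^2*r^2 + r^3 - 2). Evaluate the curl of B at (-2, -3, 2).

(134, -102, 5)

(∇×B)₁ = ∂B₃/∂q − ∂B₂/∂r = -p - 12*q*r^2 + 2*q*r
(∇×B)₂ = ∂B₁/∂r − ∂B₃/∂p = 30*p*r - 9*p
(∇×B)₃ = ∂B₂/∂p − ∂B₁/∂q = r + 3
∇×B = (-p - 12*q*r^2 + 2*q*r, 30*p*r - 9*p, r + 3)
At (-2, -3, 2): (134, -102, 5).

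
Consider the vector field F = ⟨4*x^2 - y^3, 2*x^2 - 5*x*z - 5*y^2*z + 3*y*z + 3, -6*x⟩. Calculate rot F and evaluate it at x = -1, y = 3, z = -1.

(∇×F)₁ = ∂F₃/∂y − ∂F₂/∂z = 5*x + 5*y^2 - 3*y
(∇×F)₂ = ∂F₁/∂z − ∂F₃/∂x = 6
(∇×F)₃ = ∂F₂/∂x − ∂F₁/∂y = 4*x + 3*y^2 - 5*z
∇×F = (5*x + 5*y^2 - 3*y, 6, 4*x + 3*y^2 - 5*z)
At (-1, 3, -1): (31, 6, 28).

(31, 6, 28)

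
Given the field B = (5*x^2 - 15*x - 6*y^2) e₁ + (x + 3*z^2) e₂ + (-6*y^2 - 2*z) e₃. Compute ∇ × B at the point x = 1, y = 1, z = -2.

(0, 0, 13)

(∇×B)₁ = ∂B₃/∂y − ∂B₂/∂z = -12*y - 6*z
(∇×B)₂ = ∂B₁/∂z − ∂B₃/∂x = 0
(∇×B)₃ = ∂B₂/∂x − ∂B₁/∂y = 12*y + 1
∇×B = (-12*y - 6*z, 0, 12*y + 1)
At (1, 1, -2): (0, 0, 13).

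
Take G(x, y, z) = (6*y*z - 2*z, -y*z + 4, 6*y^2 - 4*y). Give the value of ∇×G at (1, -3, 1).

(-43, -20, -6)

(∇×G)₁ = ∂G₃/∂y − ∂G₂/∂z = 13*y - 4
(∇×G)₂ = ∂G₁/∂z − ∂G₃/∂x = 6*y - 2
(∇×G)₃ = ∂G₂/∂x − ∂G₁/∂y = -6*z
∇×G = (13*y - 4, 6*y - 2, -6*z)
At (1, -3, 1): (-43, -20, -6).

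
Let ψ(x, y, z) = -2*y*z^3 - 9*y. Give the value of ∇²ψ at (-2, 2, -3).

∂²ψ/∂x² = 0
∂²ψ/∂y² = 0
∂²ψ/∂z² = -12*y*z
∇²ψ = -12*y*z
At (-2, 2, -3): 72.

72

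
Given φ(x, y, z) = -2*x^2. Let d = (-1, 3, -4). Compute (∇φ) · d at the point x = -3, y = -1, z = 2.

∂φ/∂x = -4*x
∂φ/∂y = 0
∂φ/∂z = 0
∇φ at (-3, -1, 2) = (12, 0, 0)
∇φ · d = (12)(-1) + (0)(3) + (0)(-4) = -12

-12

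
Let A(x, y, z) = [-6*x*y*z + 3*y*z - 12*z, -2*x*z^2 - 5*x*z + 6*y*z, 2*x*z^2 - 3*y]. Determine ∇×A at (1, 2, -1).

(∇×A)₁ = ∂A₃/∂y − ∂A₂/∂z = 4*x*z + 5*x - 6*y - 3
(∇×A)₂ = ∂A₁/∂z − ∂A₃/∂x = -6*x*y + 3*y - 2*z^2 - 12
(∇×A)₃ = ∂A₂/∂x − ∂A₁/∂y = 6*x*z - 2*z^2 - 8*z
∇×A = (4*x*z + 5*x - 6*y - 3, -6*x*y + 3*y - 2*z^2 - 12, 6*x*z - 2*z^2 - 8*z)
At (1, 2, -1): (-14, -20, 0).

(-14, -20, 0)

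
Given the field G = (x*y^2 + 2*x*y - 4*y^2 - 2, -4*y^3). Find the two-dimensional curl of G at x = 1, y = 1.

∂G₂/∂x = 0
∂G₁/∂y = 2*x*y + 2*x - 8*y
Scalar curl = -2*x*y - 2*x + 8*y
At (1, 1): 4.

4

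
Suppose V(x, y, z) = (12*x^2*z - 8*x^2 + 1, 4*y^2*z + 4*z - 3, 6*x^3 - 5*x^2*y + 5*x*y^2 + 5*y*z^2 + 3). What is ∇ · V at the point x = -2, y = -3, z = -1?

134

∂V₁/∂x = 24*x*z - 16*x
∂V₂/∂y = 8*y*z
∂V₃/∂z = 10*y*z
∇·V = 24*x*z - 16*x + 18*y*z
At (-2, -3, -1): 134.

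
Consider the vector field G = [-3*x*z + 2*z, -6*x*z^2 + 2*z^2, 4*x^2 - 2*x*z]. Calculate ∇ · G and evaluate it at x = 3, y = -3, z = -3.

∂G₁/∂x = -3*z
∂G₂/∂y = 0
∂G₃/∂z = -2*x
∇·G = -2*x - 3*z
At (3, -3, -3): 3.

3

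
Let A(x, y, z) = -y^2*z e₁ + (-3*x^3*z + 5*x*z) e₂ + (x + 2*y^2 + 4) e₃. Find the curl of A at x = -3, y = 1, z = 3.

(-62, -2, -222)

(∇×A)₁ = ∂A₃/∂y − ∂A₂/∂z = 3*x^3 - 5*x + 4*y
(∇×A)₂ = ∂A₁/∂z − ∂A₃/∂x = -y^2 - 1
(∇×A)₃ = ∂A₂/∂x − ∂A₁/∂y = -9*x^2*z + 2*y*z + 5*z
∇×A = (3*x^3 - 5*x + 4*y, -y^2 - 1, -9*x^2*z + 2*y*z + 5*z)
At (-3, 1, 3): (-62, -2, -222).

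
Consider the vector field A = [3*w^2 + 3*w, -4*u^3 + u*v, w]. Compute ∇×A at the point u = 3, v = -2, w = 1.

(∇×A)₁ = ∂A₃/∂v − ∂A₂/∂w = 0
(∇×A)₂ = ∂A₁/∂w − ∂A₃/∂u = 6*w + 3
(∇×A)₃ = ∂A₂/∂u − ∂A₁/∂v = -12*u^2 + v
∇×A = (0, 6*w + 3, -12*u^2 + v)
At (3, -2, 1): (0, 9, -110).

(0, 9, -110)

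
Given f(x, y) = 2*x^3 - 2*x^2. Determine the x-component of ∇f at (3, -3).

42

(∇f)_1 = ∂f/∂x = 6*x^2 - 4*x
At (3, -3): 42.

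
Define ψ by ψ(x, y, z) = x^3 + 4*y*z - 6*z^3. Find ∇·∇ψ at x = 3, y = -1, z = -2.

90

∂²ψ/∂x² = 6*x
∂²ψ/∂y² = 0
∂²ψ/∂z² = -36*z
∇²ψ = 6*x - 36*z
At (3, -1, -2): 90.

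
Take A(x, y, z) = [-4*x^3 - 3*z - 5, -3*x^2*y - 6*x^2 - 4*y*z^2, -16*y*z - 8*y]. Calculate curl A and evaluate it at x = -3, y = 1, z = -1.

(0, -3, 54)

(∇×A)₁ = ∂A₃/∂y − ∂A₂/∂z = 8*y*z - 16*z - 8
(∇×A)₂ = ∂A₁/∂z − ∂A₃/∂x = -3
(∇×A)₃ = ∂A₂/∂x − ∂A₁/∂y = -6*x*y - 12*x
∇×A = (8*y*z - 16*z - 8, -3, -6*x*y - 12*x)
At (-3, 1, -1): (0, -3, 54).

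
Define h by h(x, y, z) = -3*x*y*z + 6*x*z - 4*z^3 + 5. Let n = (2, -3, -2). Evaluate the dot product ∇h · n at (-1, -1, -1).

∂h/∂x = -3*y*z + 6*z
∂h/∂y = -3*x*z
∂h/∂z = -3*x*y + 6*x - 12*z^2
∇h at (-1, -1, -1) = (-9, -3, -21)
∇h · n = (-9)(2) + (-3)(-3) + (-21)(-2) = 33

33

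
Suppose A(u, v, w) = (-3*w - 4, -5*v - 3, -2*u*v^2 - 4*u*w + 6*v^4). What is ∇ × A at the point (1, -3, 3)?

(-636, 27, 0)

(∇×A)₁ = ∂A₃/∂v − ∂A₂/∂w = -4*u*v + 24*v^3
(∇×A)₂ = ∂A₁/∂w − ∂A₃/∂u = 2*v^2 + 4*w - 3
(∇×A)₃ = ∂A₂/∂u − ∂A₁/∂v = 0
∇×A = (-4*u*v + 24*v^3, 2*v^2 + 4*w - 3, 0)
At (1, -3, 3): (-636, 27, 0).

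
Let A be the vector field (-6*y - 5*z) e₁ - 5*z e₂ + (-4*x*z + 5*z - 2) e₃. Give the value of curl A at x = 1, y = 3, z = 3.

(5, 7, 6)

(∇×A)₁ = ∂A₃/∂y − ∂A₂/∂z = 5
(∇×A)₂ = ∂A₁/∂z − ∂A₃/∂x = 4*z - 5
(∇×A)₃ = ∂A₂/∂x − ∂A₁/∂y = 6
∇×A = (5, 4*z - 5, 6)
At (1, 3, 3): (5, 7, 6).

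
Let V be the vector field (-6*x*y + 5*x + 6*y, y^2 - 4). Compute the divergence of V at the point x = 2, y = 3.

-7

∂V₁/∂x = -6*y + 5
∂V₂/∂y = 2*y
∇·V = -4*y + 5
At (2, 3): -7.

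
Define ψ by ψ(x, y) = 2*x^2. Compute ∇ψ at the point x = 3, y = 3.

∂ψ/∂x = 4*x
∂ψ/∂y = 0
∇ψ = (4*x, 0)
At (3, 3): (12, 0).

(12, 0)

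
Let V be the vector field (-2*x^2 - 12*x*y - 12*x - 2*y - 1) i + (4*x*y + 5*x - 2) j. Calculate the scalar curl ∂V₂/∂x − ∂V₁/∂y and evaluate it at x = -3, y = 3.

-17

∂V₂/∂x = 4*y + 5
∂V₁/∂y = -12*x - 2
Scalar curl = 12*x + 4*y + 7
At (-3, 3): -17.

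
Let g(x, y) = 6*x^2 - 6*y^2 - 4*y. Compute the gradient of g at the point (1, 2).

(12, -28)

∂g/∂x = 12*x
∂g/∂y = -12*y - 4
∇g = (12*x, -12*y - 4)
At (1, 2): (12, -28).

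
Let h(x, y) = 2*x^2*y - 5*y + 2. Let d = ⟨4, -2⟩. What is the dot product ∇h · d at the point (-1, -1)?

∂h/∂x = 4*x*y
∂h/∂y = 2*x^2 - 5
∇h at (-1, -1) = (4, -3)
∇h · d = (4)(4) + (-3)(-2) = 22

22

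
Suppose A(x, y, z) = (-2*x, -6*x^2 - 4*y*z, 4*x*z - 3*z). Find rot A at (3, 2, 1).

(∇×A)₁ = ∂A₃/∂y − ∂A₂/∂z = 4*y
(∇×A)₂ = ∂A₁/∂z − ∂A₃/∂x = -4*z
(∇×A)₃ = ∂A₂/∂x − ∂A₁/∂y = -12*x
∇×A = (4*y, -4*z, -12*x)
At (3, 2, 1): (8, -4, -36).

(8, -4, -36)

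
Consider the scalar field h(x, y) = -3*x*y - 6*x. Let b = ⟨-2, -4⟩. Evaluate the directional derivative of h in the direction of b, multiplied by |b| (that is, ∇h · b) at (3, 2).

∂h/∂x = -3*y - 6
∂h/∂y = -3*x
∇h at (3, 2) = (-12, -9)
∇h · b = (-12)(-2) + (-9)(-4) = 60

60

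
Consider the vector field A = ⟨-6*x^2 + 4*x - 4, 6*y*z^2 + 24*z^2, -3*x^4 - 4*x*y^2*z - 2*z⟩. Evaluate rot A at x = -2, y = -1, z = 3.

(∇×A)₁ = ∂A₃/∂y − ∂A₂/∂z = -8*x*y*z - 12*y*z - 48*z
(∇×A)₂ = ∂A₁/∂z − ∂A₃/∂x = 12*x^3 + 4*y^2*z
(∇×A)₃ = ∂A₂/∂x − ∂A₁/∂y = 0
∇×A = (-8*x*y*z - 12*y*z - 48*z, 12*x^3 + 4*y^2*z, 0)
At (-2, -1, 3): (-156, -84, 0).

(-156, -84, 0)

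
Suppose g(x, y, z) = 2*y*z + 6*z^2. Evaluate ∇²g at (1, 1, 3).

∂²g/∂x² = 0
∂²g/∂y² = 0
∂²g/∂z² = 12
∇²g = 12
At (1, 1, 3): 12.

12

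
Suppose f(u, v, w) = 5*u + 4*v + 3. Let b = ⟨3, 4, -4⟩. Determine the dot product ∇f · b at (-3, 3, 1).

31

∂f/∂u = 5
∂f/∂v = 4
∂f/∂w = 0
∇f at (-3, 3, 1) = (5, 4, 0)
∇f · b = (5)(3) + (4)(4) + (0)(-4) = 31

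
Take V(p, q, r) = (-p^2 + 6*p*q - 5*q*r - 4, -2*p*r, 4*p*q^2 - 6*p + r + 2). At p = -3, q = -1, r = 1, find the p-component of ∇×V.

18

(∇×V)_1 = ∂V₃/∂q − ∂V₂/∂r
= 8*p*q − (-2*p)
= 8*p*q + 2*p
At (-3, -1, 1): 18.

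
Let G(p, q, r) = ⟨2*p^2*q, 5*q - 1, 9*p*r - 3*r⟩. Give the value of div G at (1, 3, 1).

23

∂G₁/∂p = 4*p*q
∂G₂/∂q = 5
∂G₃/∂r = 9*p - 3
∇·G = 4*p*q + 9*p + 2
At (1, 3, 1): 23.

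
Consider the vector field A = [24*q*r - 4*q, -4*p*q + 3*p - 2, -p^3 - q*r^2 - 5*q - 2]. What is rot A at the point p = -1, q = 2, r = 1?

(-6, 51, -25)

(∇×A)₁ = ∂A₃/∂q − ∂A₂/∂r = -r^2 - 5
(∇×A)₂ = ∂A₁/∂r − ∂A₃/∂p = 3*p^2 + 24*q
(∇×A)₃ = ∂A₂/∂p − ∂A₁/∂q = -4*q - 24*r + 7
∇×A = (-r^2 - 5, 3*p^2 + 24*q, -4*q - 24*r + 7)
At (-1, 2, 1): (-6, 51, -25).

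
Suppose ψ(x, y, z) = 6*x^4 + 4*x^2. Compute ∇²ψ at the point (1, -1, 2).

∂²ψ/∂x² = 8*(9*x^2 + 1)
∂²ψ/∂y² = 0
∂²ψ/∂z² = 0
∇²ψ = 72*x^2 + 8
At (1, -1, 2): 80.

80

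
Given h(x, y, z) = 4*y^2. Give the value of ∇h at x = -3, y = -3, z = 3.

∂h/∂x = 0
∂h/∂y = 8*y
∂h/∂z = 0
∇h = (0, 8*y, 0)
At (-3, -3, 3): (0, -24, 0).

(0, -24, 0)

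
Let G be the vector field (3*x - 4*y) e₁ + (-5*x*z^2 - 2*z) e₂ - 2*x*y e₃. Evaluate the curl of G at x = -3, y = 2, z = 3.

(∇×G)₁ = ∂G₃/∂y − ∂G₂/∂z = 10*x*z - 2*x + 2
(∇×G)₂ = ∂G₁/∂z − ∂G₃/∂x = 2*y
(∇×G)₃ = ∂G₂/∂x − ∂G₁/∂y = -5*z^2 + 4
∇×G = (10*x*z - 2*x + 2, 2*y, -5*z^2 + 4)
At (-3, 2, 3): (-82, 4, -41).

(-82, 4, -41)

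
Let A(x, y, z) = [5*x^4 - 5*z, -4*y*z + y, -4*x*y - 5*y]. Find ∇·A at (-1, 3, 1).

∂A₁/∂x = 20*x^3
∂A₂/∂y = -4*z + 1
∂A₃/∂z = 0
∇·A = 20*x^3 - 4*z + 1
At (-1, 3, 1): -23.

-23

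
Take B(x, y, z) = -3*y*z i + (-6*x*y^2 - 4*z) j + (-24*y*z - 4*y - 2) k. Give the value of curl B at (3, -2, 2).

(-48, 6, -18)

(∇×B)₁ = ∂B₃/∂y − ∂B₂/∂z = -24*z
(∇×B)₂ = ∂B₁/∂z − ∂B₃/∂x = -3*y
(∇×B)₃ = ∂B₂/∂x − ∂B₁/∂y = -6*y^2 + 3*z
∇×B = (-24*z, -3*y, -6*y^2 + 3*z)
At (3, -2, 2): (-48, 6, -18).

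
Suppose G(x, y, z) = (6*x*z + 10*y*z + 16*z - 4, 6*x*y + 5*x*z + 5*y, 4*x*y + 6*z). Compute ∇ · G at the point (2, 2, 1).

29

∂G₁/∂x = 6*z
∂G₂/∂y = 6*x + 5
∂G₃/∂z = 6
∇·G = 6*x + 6*z + 11
At (2, 2, 1): 29.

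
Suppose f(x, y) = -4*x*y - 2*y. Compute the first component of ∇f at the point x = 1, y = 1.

-4

(∇f)_1 = ∂f/∂x = -4*y
At (1, 1): -4.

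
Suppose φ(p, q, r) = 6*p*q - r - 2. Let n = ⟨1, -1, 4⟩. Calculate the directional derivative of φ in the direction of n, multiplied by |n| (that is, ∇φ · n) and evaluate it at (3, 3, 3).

∂φ/∂p = 6*q
∂φ/∂q = 6*p
∂φ/∂r = -1
∇φ at (3, 3, 3) = (18, 18, -1)
∇φ · n = (18)(1) + (18)(-1) + (-1)(4) = -4

-4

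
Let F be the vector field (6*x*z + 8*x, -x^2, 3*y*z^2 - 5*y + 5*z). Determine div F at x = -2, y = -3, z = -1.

∂F₁/∂x = 6*z + 8
∂F₂/∂y = 0
∂F₃/∂z = 6*y*z + 5
∇·F = 6*y*z + 6*z + 13
At (-2, -3, -1): 25.

25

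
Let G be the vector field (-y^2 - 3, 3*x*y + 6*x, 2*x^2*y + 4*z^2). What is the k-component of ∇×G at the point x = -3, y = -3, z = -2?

(∇×G)_3 = ∂G₂/∂x − ∂G₁/∂y
= 3*y + 6 − (-2*y)
= 5*y + 6
At (-3, -3, -2): -9.

-9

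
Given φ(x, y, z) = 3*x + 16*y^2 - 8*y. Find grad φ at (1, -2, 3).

(3, -72, 0)

∂φ/∂x = 3
∂φ/∂y = 32*y - 8
∂φ/∂z = 0
∇φ = (3, 32*y - 8, 0)
At (1, -2, 3): (3, -72, 0).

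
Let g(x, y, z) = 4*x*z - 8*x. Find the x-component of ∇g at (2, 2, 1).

(∇g)_1 = ∂g/∂x = 4*z - 8
At (2, 2, 1): -4.

-4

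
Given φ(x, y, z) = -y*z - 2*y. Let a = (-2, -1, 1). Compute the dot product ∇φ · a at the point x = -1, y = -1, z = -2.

∂φ/∂x = 0
∂φ/∂y = -z - 2
∂φ/∂z = -y
∇φ at (-1, -1, -2) = (0, 0, 1)
∇φ · a = (0)(-2) + (0)(-1) + (1)(1) = 1

1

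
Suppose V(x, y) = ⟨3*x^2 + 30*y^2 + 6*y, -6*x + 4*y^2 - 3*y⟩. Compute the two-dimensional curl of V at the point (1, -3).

168

∂V₂/∂x = -6
∂V₁/∂y = 60*y + 6
Scalar curl = -60*y - 12
At (1, -3): 168.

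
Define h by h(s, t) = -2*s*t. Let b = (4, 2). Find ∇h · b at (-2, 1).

∂h/∂s = -2*t
∂h/∂t = -2*s
∇h at (-2, 1) = (-2, 4)
∇h · b = (-2)(4) + (4)(2) = 0

0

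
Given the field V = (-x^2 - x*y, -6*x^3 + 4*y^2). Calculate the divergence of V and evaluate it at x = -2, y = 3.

∂V₁/∂x = -2*x - y
∂V₂/∂y = 8*y
∇·V = -2*x + 7*y
At (-2, 3): 25.

25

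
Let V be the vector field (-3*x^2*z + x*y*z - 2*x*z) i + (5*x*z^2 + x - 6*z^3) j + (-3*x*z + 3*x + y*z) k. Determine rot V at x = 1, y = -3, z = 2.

(∇×V)₁ = ∂V₃/∂y − ∂V₂/∂z = -10*x*z + 18*z^2 + z
(∇×V)₂ = ∂V₁/∂z − ∂V₃/∂x = -3*x^2 + x*y - 2*x + 3*z - 3
(∇×V)₃ = ∂V₂/∂x − ∂V₁/∂y = -x*z + 5*z^2 + 1
∇×V = (-10*x*z + 18*z^2 + z, -3*x^2 + x*y - 2*x + 3*z - 3, -x*z + 5*z^2 + 1)
At (1, -3, 2): (54, -5, 19).

(54, -5, 19)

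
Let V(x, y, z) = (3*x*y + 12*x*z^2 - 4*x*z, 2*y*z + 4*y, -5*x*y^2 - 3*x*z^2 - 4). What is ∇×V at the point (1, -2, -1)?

(∇×V)₁ = ∂V₃/∂y − ∂V₂/∂z = -10*x*y - 2*y
(∇×V)₂ = ∂V₁/∂z − ∂V₃/∂x = 24*x*z - 4*x + 5*y^2 + 3*z^2
(∇×V)₃ = ∂V₂/∂x − ∂V₁/∂y = -3*x
∇×V = (-10*x*y - 2*y, 24*x*z - 4*x + 5*y^2 + 3*z^2, -3*x)
At (1, -2, -1): (24, -5, -3).

(24, -5, -3)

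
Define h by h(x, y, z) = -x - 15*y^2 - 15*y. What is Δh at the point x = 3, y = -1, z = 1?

-30

∂²h/∂x² = 0
∂²h/∂y² = -30
∂²h/∂z² = 0
∇²h = -30
At (3, -1, 1): -30.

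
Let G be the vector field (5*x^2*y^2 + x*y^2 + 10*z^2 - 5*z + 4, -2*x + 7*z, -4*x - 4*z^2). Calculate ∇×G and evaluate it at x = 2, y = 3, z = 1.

(∇×G)₁ = ∂G₃/∂y − ∂G₂/∂z = -7
(∇×G)₂ = ∂G₁/∂z − ∂G₃/∂x = 20*z - 1
(∇×G)₃ = ∂G₂/∂x − ∂G₁/∂y = -10*x^2*y - 2*x*y - 2
∇×G = (-7, 20*z - 1, -10*x^2*y - 2*x*y - 2)
At (2, 3, 1): (-7, 19, -134).

(-7, 19, -134)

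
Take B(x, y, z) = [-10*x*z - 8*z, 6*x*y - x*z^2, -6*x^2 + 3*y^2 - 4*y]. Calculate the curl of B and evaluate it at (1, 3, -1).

(∇×B)₁ = ∂B₃/∂y − ∂B₂/∂z = 2*x*z + 6*y - 4
(∇×B)₂ = ∂B₁/∂z − ∂B₃/∂x = 2*x - 8
(∇×B)₃ = ∂B₂/∂x − ∂B₁/∂y = 6*y - z^2
∇×B = (2*x*z + 6*y - 4, 2*x - 8, 6*y - z^2)
At (1, 3, -1): (12, -6, 17).

(12, -6, 17)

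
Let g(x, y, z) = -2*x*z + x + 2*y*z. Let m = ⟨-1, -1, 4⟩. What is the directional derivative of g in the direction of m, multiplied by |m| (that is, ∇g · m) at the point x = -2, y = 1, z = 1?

∂g/∂x = -2*z + 1
∂g/∂y = 2*z
∂g/∂z = -2*x + 2*y
∇g at (-2, 1, 1) = (-1, 2, 6)
∇g · m = (-1)(-1) + (2)(-1) + (6)(4) = 23

23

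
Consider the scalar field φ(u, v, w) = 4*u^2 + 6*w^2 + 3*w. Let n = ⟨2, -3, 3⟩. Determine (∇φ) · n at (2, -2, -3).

∂φ/∂u = 8*u
∂φ/∂v = 0
∂φ/∂w = 12*w + 3
∇φ at (2, -2, -3) = (16, 0, -33)
∇φ · n = (16)(2) + (0)(-3) + (-33)(3) = -67

-67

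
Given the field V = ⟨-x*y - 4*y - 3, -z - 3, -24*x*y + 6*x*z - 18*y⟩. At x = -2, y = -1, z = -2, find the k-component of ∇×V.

2

(∇×V)_3 = ∂V₂/∂x − ∂V₁/∂y
= 0 − (-x - 4)
= x + 4
At (-2, -1, -2): 2.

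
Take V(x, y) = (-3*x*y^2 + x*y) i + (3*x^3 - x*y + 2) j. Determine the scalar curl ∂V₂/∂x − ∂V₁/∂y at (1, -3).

-7

∂V₂/∂x = 9*x^2 - y
∂V₁/∂y = -6*x*y + x
Scalar curl = 9*x^2 + 6*x*y - x - y
At (1, -3): -7.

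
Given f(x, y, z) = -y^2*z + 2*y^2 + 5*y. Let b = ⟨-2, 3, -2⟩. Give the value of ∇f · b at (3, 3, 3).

15

∂f/∂x = 0
∂f/∂y = -2*y*z + 4*y + 5
∂f/∂z = -y^2
∇f at (3, 3, 3) = (0, -1, -9)
∇f · b = (0)(-2) + (-1)(3) + (-9)(-2) = 15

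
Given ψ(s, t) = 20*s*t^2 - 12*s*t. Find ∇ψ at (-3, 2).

(56, -204)

∂ψ/∂s = 20*t^2 - 12*t
∂ψ/∂t = 40*s*t - 12*s
∇ψ = (20*t^2 - 12*t, 40*s*t - 12*s)
At (-3, 2): (56, -204).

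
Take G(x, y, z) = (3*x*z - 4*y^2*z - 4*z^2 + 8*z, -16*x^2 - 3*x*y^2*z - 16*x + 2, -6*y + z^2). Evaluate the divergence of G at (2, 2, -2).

∂G₁/∂x = 3*z
∂G₂/∂y = -6*x*y*z
∂G₃/∂z = 2*z
∇·G = -6*x*y*z + 5*z
At (2, 2, -2): 38.

38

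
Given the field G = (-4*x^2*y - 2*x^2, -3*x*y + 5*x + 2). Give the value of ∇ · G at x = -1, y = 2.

∂G₁/∂x = -8*x*y - 4*x
∂G₂/∂y = -3*x
∇·G = -8*x*y - 7*x
At (-1, 2): 23.

23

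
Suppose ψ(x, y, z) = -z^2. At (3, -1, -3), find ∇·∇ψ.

∂²ψ/∂x² = 0
∂²ψ/∂y² = 0
∂²ψ/∂z² = -2
∇²ψ = -2
At (3, -1, -3): -2.

-2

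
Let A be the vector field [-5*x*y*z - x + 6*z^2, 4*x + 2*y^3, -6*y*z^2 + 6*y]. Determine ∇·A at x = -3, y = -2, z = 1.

∂A₁/∂x = -5*y*z - 1
∂A₂/∂y = 6*y^2
∂A₃/∂z = -12*y*z
∇·A = 6*y^2 - 17*y*z - 1
At (-3, -2, 1): 57.

57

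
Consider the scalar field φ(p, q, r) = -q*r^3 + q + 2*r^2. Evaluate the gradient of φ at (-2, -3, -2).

∂φ/∂p = 0
∂φ/∂q = -r^3 + 1
∂φ/∂r = -3*q*r^2 + 4*r
∇φ = (0, -r^3 + 1, -3*q*r^2 + 4*r)
At (-2, -3, -2): (0, 9, 28).

(0, 9, 28)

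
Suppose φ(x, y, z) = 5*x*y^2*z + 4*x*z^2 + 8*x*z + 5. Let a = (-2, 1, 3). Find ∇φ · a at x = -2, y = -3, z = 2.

-538

∂φ/∂x = 5*y^2*z + 4*z^2 + 8*z
∂φ/∂y = 10*x*y*z
∂φ/∂z = 5*x*y^2 + 8*x*z + 8*x
∇φ at (-2, -3, 2) = (122, 120, -138)
∇φ · a = (122)(-2) + (120)(1) + (-138)(3) = -538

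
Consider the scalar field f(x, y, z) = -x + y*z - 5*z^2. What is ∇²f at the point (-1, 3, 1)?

-10

∂²f/∂x² = 0
∂²f/∂y² = 0
∂²f/∂z² = -10
∇²f = -10
At (-1, 3, 1): -10.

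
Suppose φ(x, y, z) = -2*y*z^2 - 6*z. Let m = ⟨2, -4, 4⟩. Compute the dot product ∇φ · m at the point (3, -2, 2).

∂φ/∂x = 0
∂φ/∂y = -2*z^2
∂φ/∂z = -4*y*z - 6
∇φ at (3, -2, 2) = (0, -8, 10)
∇φ · m = (0)(2) + (-8)(-4) + (10)(4) = 72

72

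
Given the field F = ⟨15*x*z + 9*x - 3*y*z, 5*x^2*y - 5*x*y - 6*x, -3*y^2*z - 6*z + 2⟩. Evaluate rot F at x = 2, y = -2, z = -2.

(∇×F)₁ = ∂F₃/∂y − ∂F₂/∂z = -6*y*z
(∇×F)₂ = ∂F₁/∂z − ∂F₃/∂x = 15*x - 3*y
(∇×F)₃ = ∂F₂/∂x − ∂F₁/∂y = 10*x*y - 5*y + 3*z - 6
∇×F = (-6*y*z, 15*x - 3*y, 10*x*y - 5*y + 3*z - 6)
At (2, -2, -2): (-24, 36, -42).

(-24, 36, -42)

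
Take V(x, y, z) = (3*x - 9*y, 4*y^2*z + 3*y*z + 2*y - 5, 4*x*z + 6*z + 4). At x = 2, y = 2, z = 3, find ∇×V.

(∇×V)₁ = ∂V₃/∂y − ∂V₂/∂z = -4*y^2 - 3*y
(∇×V)₂ = ∂V₁/∂z − ∂V₃/∂x = -4*z
(∇×V)₃ = ∂V₂/∂x − ∂V₁/∂y = 9
∇×V = (-4*y^2 - 3*y, -4*z, 9)
At (2, 2, 3): (-22, -12, 9).

(-22, -12, 9)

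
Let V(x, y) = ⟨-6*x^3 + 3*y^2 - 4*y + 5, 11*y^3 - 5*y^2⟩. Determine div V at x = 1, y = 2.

∂V₁/∂x = -18*x^2
∂V₂/∂y = 33*y^2 - 10*y
∇·V = -18*x^2 + 33*y^2 - 10*y
At (1, 2): 94.

94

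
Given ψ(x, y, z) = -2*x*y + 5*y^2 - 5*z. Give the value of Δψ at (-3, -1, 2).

10

∂²ψ/∂x² = 0
∂²ψ/∂y² = 10
∂²ψ/∂z² = 0
∇²ψ = 10
At (-3, -1, 2): 10.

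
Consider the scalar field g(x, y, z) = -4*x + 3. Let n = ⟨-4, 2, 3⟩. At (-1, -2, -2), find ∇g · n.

16

∂g/∂x = -4
∂g/∂y = 0
∂g/∂z = 0
∇g at (-1, -2, -2) = (-4, 0, 0)
∇g · n = (-4)(-4) + (0)(2) + (0)(3) = 16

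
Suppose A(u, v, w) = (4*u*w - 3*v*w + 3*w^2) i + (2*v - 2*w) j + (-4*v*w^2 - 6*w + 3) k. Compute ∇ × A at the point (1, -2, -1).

(-2, 4, -3)

(∇×A)₁ = ∂A₃/∂v − ∂A₂/∂w = -4*w^2 + 2
(∇×A)₂ = ∂A₁/∂w − ∂A₃/∂u = 4*u - 3*v + 6*w
(∇×A)₃ = ∂A₂/∂u − ∂A₁/∂v = 3*w
∇×A = (-4*w^2 + 2, 4*u - 3*v + 6*w, 3*w)
At (1, -2, -1): (-2, 4, -3).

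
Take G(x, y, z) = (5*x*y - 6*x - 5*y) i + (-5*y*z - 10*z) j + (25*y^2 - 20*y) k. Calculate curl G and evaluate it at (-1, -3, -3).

(∇×G)₁ = ∂G₃/∂y − ∂G₂/∂z = 55*y - 10
(∇×G)₂ = ∂G₁/∂z − ∂G₃/∂x = 0
(∇×G)₃ = ∂G₂/∂x − ∂G₁/∂y = -5*x + 5
∇×G = (55*y - 10, 0, -5*x + 5)
At (-1, -3, -3): (-175, 0, 10).

(-175, 0, 10)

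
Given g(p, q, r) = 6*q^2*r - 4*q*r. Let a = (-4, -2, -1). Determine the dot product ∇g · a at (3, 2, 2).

∂g/∂p = 0
∂g/∂q = 12*q*r - 4*r
∂g/∂r = 6*q^2 - 4*q
∇g at (3, 2, 2) = (0, 40, 16)
∇g · a = (0)(-4) + (40)(-2) + (16)(-1) = -96

-96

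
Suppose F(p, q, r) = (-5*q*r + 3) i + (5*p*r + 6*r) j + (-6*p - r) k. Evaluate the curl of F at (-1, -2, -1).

(∇×F)₁ = ∂F₃/∂q − ∂F₂/∂r = -5*p - 6
(∇×F)₂ = ∂F₁/∂r − ∂F₃/∂p = -5*q + 6
(∇×F)₃ = ∂F₂/∂p − ∂F₁/∂q = 10*r
∇×F = (-5*p - 6, -5*q + 6, 10*r)
At (-1, -2, -1): (-1, 16, -10).

(-1, 16, -10)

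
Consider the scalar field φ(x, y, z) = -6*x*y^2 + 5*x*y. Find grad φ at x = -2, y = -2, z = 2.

∂φ/∂x = -6*y^2 + 5*y
∂φ/∂y = -12*x*y + 5*x
∂φ/∂z = 0
∇φ = (-6*y^2 + 5*y, -12*x*y + 5*x, 0)
At (-2, -2, 2): (-34, -58, 0).

(-34, -58, 0)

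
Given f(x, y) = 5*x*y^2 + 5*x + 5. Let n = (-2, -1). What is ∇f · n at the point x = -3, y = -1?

-50

∂f/∂x = 5*y^2 + 5
∂f/∂y = 10*x*y
∇f at (-3, -1) = (10, 30)
∇f · n = (10)(-2) + (30)(-1) = -50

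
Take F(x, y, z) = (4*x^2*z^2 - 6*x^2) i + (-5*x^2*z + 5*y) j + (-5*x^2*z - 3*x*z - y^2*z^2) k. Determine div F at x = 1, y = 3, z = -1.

11

∂F₁/∂x = 8*x*z^2 - 12*x
∂F₂/∂y = 5
∂F₃/∂z = -5*x^2 - 3*x - 2*y^2*z
∇·F = -5*x^2 + 8*x*z^2 - 15*x - 2*y^2*z + 5
At (1, 3, -1): 11.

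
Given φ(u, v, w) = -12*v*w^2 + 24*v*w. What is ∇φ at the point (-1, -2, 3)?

(0, -36, 96)

∂φ/∂u = 0
∂φ/∂v = -12*w^2 + 24*w
∂φ/∂w = -24*v*w + 24*v
∇φ = (0, -12*w^2 + 24*w, -24*v*w + 24*v)
At (-1, -2, 3): (0, -36, 96).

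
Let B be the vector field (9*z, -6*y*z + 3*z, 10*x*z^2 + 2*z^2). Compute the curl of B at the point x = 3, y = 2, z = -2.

(∇×B)₁ = ∂B₃/∂y − ∂B₂/∂z = 6*y - 3
(∇×B)₂ = ∂B₁/∂z − ∂B₃/∂x = -10*z^2 + 9
(∇×B)₃ = ∂B₂/∂x − ∂B₁/∂y = 0
∇×B = (6*y - 3, -10*z^2 + 9, 0)
At (3, 2, -2): (9, -31, 0).

(9, -31, 0)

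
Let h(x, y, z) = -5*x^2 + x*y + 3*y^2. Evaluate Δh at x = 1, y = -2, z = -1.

∂²h/∂x² = -10
∂²h/∂y² = 6
∂²h/∂z² = 0
∇²h = -4
At (1, -2, -1): -4.

-4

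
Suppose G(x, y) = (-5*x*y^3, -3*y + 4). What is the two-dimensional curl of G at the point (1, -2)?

∂G₂/∂x = 0
∂G₁/∂y = -15*x*y^2
Scalar curl = 15*x*y^2
At (1, -2): 60.

60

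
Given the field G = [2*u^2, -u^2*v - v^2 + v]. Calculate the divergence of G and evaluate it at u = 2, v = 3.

∂G₁/∂u = 4*u
∂G₂/∂v = -u^2 - 2*v + 1
∇·G = -u^2 + 4*u - 2*v + 1
At (2, 3): -1.

-1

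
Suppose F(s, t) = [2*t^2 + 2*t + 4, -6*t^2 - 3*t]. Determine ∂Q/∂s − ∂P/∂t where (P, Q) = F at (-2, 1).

∂F₂/∂s = 0
∂F₁/∂t = 4*t + 2
Scalar curl = -4*t - 2
At (-2, 1): -6.

-6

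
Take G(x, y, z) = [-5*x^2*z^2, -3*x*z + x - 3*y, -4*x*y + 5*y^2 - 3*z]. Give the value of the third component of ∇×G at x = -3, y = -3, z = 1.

-2

(∇×G)_3 = ∂G₂/∂x − ∂G₁/∂y
= -3*z + 1 − (0)
= -3*z + 1
At (-3, -3, 1): -2.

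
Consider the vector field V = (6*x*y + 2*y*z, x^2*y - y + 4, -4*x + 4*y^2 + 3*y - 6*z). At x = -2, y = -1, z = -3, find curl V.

(∇×V)₁ = ∂V₃/∂y − ∂V₂/∂z = 8*y + 3
(∇×V)₂ = ∂V₁/∂z − ∂V₃/∂x = 2*y + 4
(∇×V)₃ = ∂V₂/∂x − ∂V₁/∂y = 2*x*y - 6*x - 2*z
∇×V = (8*y + 3, 2*y + 4, 2*x*y - 6*x - 2*z)
At (-2, -1, -3): (-5, 2, 22).

(-5, 2, 22)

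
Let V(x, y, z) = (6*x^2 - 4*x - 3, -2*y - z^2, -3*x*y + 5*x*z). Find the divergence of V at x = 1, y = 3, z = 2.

11

∂V₁/∂x = 12*x - 4
∂V₂/∂y = -2
∂V₃/∂z = 5*x
∇·V = 17*x - 6
At (1, 3, 2): 11.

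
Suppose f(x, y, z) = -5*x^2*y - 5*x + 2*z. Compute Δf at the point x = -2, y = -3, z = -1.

∂²f/∂x² = -10*y
∂²f/∂y² = 0
∂²f/∂z² = 0
∇²f = -10*y
At (-2, -3, -1): 30.

30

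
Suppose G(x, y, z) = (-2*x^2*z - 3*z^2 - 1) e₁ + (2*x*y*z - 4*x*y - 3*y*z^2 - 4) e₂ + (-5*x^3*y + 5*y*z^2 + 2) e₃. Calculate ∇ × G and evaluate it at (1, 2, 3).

(∇×G)₁ = ∂G₃/∂y − ∂G₂/∂z = -5*x^3 - 2*x*y + 6*y*z + 5*z^2
(∇×G)₂ = ∂G₁/∂z − ∂G₃/∂x = 15*x^2*y - 2*x^2 - 6*z
(∇×G)₃ = ∂G₂/∂x − ∂G₁/∂y = 2*y*z - 4*y
∇×G = (-5*x^3 - 2*x*y + 6*y*z + 5*z^2, 15*x^2*y - 2*x^2 - 6*z, 2*y*z - 4*y)
At (1, 2, 3): (72, 10, 4).

(72, 10, 4)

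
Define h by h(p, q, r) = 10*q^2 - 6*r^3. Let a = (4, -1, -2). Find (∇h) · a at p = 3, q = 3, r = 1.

∂h/∂p = 0
∂h/∂q = 20*q
∂h/∂r = -18*r^2
∇h at (3, 3, 1) = (0, 60, -18)
∇h · a = (0)(4) + (60)(-1) + (-18)(-2) = -24

-24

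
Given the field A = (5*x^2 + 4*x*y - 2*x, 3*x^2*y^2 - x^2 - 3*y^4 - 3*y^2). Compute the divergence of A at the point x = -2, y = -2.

∂A₁/∂x = 10*x + 4*y - 2
∂A₂/∂y = 6*x^2*y - 12*y^3 - 6*y
∇·A = 6*x^2*y + 10*x - 12*y^3 - 2*y - 2
At (-2, -2): 30.

30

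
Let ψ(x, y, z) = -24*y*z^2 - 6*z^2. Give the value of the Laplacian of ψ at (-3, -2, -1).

∂²ψ/∂x² = 0
∂²ψ/∂y² = 0
∂²ψ/∂z² = -12*(4*y + 1)
∇²ψ = -48*y - 12
At (-3, -2, -1): 84.

84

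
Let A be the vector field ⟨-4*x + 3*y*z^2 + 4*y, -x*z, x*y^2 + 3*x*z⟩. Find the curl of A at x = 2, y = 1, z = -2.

(6, -7, -14)

(∇×A)₁ = ∂A₃/∂y − ∂A₂/∂z = 2*x*y + x
(∇×A)₂ = ∂A₁/∂z − ∂A₃/∂x = -y^2 + 6*y*z - 3*z
(∇×A)₃ = ∂A₂/∂x − ∂A₁/∂y = -3*z^2 - z - 4
∇×A = (2*x*y + x, -y^2 + 6*y*z - 3*z, -3*z^2 - z - 4)
At (2, 1, -2): (6, -7, -14).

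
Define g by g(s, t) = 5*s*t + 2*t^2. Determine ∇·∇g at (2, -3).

4

∂²g/∂s² = 0
∂²g/∂t² = 4
∇²g = 4
At (2, -3): 4.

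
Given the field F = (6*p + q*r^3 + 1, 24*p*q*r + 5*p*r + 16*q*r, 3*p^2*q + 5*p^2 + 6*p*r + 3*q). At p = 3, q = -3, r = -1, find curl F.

(∇×F)₁ = ∂F₃/∂q − ∂F₂/∂r = 3*p^2 - 24*p*q - 5*p - 16*q + 3
(∇×F)₂ = ∂F₁/∂r − ∂F₃/∂p = -6*p*q - 10*p + 3*q*r^2 - 6*r
(∇×F)₃ = ∂F₂/∂p − ∂F₁/∂q = 24*q*r - r^3 + 5*r
∇×F = (3*p^2 - 24*p*q - 5*p - 16*q + 3, -6*p*q - 10*p + 3*q*r^2 - 6*r, 24*q*r - r^3 + 5*r)
At (3, -3, -1): (279, 21, 68).

(279, 21, 68)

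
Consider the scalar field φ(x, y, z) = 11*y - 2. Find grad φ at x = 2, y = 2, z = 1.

∂φ/∂x = 0
∂φ/∂y = 11
∂φ/∂z = 0
∇φ = (0, 11, 0)
At (2, 2, 1): (0, 11, 0).

(0, 11, 0)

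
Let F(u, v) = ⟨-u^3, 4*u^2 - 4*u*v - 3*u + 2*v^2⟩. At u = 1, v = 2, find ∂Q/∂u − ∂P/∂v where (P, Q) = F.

-3

∂F₂/∂u = 8*u - 4*v - 3
∂F₁/∂v = 0
Scalar curl = 8*u - 4*v - 3
At (1, 2): -3.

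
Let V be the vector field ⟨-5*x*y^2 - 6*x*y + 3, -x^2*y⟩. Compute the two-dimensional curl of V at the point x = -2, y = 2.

-44

∂V₂/∂x = -2*x*y
∂V₁/∂y = -10*x*y - 6*x
Scalar curl = 8*x*y + 6*x
At (-2, 2): -44.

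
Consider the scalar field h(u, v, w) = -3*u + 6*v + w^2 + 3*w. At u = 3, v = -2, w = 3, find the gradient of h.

∂h/∂u = -3
∂h/∂v = 6
∂h/∂w = 2*w + 3
∇h = (-3, 6, 2*w + 3)
At (3, -2, 3): (-3, 6, 9).

(-3, 6, 9)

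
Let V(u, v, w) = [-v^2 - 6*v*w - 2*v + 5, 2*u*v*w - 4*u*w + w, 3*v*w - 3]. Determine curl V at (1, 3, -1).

(∇×V)₁ = ∂V₃/∂v − ∂V₂/∂w = -2*u*v + 4*u + 3*w - 1
(∇×V)₂ = ∂V₁/∂w − ∂V₃/∂u = -6*v
(∇×V)₃ = ∂V₂/∂u − ∂V₁/∂v = 2*v*w + 2*v + 2*w + 2
∇×V = (-2*u*v + 4*u + 3*w - 1, -6*v, 2*v*w + 2*v + 2*w + 2)
At (1, 3, -1): (-6, -18, 0).

(-6, -18, 0)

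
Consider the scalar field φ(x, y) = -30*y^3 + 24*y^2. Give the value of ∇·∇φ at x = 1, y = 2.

-312

∂²φ/∂x² = 0
∂²φ/∂y² = 12*(-15*y + 4)
∇²φ = -180*y + 48
At (1, 2): -312.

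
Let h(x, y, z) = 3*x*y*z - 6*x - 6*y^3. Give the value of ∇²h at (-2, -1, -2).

∂²h/∂x² = 0
∂²h/∂y² = -36*y
∂²h/∂z² = 0
∇²h = -36*y
At (-2, -1, -2): 36.

36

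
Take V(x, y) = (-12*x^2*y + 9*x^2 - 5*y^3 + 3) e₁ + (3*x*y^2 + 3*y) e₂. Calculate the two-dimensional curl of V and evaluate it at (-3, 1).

126

∂V₂/∂x = 3*y^2
∂V₁/∂y = -12*x^2 - 15*y^2
Scalar curl = 12*x^2 + 18*y^2
At (-3, 1): 126.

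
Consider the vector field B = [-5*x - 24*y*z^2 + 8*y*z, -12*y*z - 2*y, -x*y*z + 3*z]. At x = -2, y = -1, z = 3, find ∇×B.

(∇×B)₁ = ∂B₃/∂y − ∂B₂/∂z = -x*z + 12*y
(∇×B)₂ = ∂B₁/∂z − ∂B₃/∂x = -47*y*z + 8*y
(∇×B)₃ = ∂B₂/∂x − ∂B₁/∂y = 24*z^2 - 8*z
∇×B = (-x*z + 12*y, -47*y*z + 8*y, 24*z^2 - 8*z)
At (-2, -1, 3): (-6, 133, 192).

(-6, 133, 192)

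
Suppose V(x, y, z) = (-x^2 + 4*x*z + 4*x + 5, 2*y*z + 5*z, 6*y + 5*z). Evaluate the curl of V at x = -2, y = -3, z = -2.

(∇×V)₁ = ∂V₃/∂y − ∂V₂/∂z = -2*y + 1
(∇×V)₂ = ∂V₁/∂z − ∂V₃/∂x = 4*x
(∇×V)₃ = ∂V₂/∂x − ∂V₁/∂y = 0
∇×V = (-2*y + 1, 4*x, 0)
At (-2, -3, -2): (7, -8, 0).

(7, -8, 0)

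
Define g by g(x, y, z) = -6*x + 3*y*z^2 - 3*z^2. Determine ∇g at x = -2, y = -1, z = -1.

∂g/∂x = -6
∂g/∂y = 3*z^2
∂g/∂z = 6*y*z - 6*z
∇g = (-6, 3*z^2, 6*y*z - 6*z)
At (-2, -1, -1): (-6, 3, 12).

(-6, 3, 12)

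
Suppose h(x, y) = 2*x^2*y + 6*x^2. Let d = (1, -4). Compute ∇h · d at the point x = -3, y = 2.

-132

∂h/∂x = 4*x*y + 12*x
∂h/∂y = 2*x^2
∇h at (-3, 2) = (-60, 18)
∇h · d = (-60)(1) + (18)(-4) = -132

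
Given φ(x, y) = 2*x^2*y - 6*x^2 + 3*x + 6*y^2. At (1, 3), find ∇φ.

∂φ/∂x = 4*x*y - 12*x + 3
∂φ/∂y = 2*x^2 + 12*y
∇φ = (4*x*y - 12*x + 3, 2*x^2 + 12*y)
At (1, 3): (3, 38).

(3, 38)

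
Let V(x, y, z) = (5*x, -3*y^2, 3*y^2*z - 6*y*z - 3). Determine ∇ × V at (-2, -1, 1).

(∇×V)₁ = ∂V₃/∂y − ∂V₂/∂z = 6*y*z - 6*z
(∇×V)₂ = ∂V₁/∂z − ∂V₃/∂x = 0
(∇×V)₃ = ∂V₂/∂x − ∂V₁/∂y = 0
∇×V = (6*y*z - 6*z, 0, 0)
At (-2, -1, 1): (-12, 0, 0).

(-12, 0, 0)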